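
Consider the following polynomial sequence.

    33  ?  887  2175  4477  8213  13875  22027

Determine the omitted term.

265

Using the last 6 terms:
D1: 1288  2302  3736  5662  8152
D2: 1014  1434  1926  2490
D3: 420  492  564
D4: 72  72
Constant fourth difference = 72.
Extend backward: 420 − 72 = 348;  1014 − 348 = 666;  1288 − 666 = 622;  887 − 622 = 265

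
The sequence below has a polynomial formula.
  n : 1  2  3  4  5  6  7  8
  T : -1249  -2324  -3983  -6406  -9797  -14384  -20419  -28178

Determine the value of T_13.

-104173

First differences: -1075 , -1659 , -2423 , -3391 , -4587 , -6035 , -7759
Second differences: -584 , -764 , -968 , -1196 , -1448 , -1724
Third differences: -180 , -204 , -228 , -252 , -276
Fourth differences: -24 , -24 , -24 , -24
Constant fourth difference = -24, so extend:
-276 − 24 = -300;  -1724 − 300 = -2024;  -7759 − 2024 = -9783;  -28178 − 9783 = -37961
-300 − 24 = -324;  -2024 − 324 = -2348;  -9783 − 2348 = -12131;  -37961 − 12131 = -50092
-324 − 24 = -348;  -2348 − 348 = -2696;  -12131 − 2696 = -14827;  -50092 − 14827 = -64919
-348 − 24 = -372;  -2696 − 372 = -3068;  -14827 − 3068 = -17895;  -64919 − 17895 = -82814
-372 − 24 = -396;  -3068 − 396 = -3464;  -17895 − 3464 = -21359;  -82814 − 21359 = -104173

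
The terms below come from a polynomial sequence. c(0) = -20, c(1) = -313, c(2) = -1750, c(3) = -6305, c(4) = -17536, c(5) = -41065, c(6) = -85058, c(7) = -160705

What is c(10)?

-744910

Δ: -293, -1437, -4555, -11231, -23529, -43993, -75647
Δ²: -1144, -3118, -6676, -12298, -20464, -31654
Δ³: -1974, -3558, -5622, -8166, -11190
Δ⁴: -1584, -2064, -2544, -3024
Δ⁵: -480, -480, -480
The fifth differences are constant (-480).
-3024 − 480 = -3504;  -11190 − 3504 = -14694;  -31654 − 14694 = -46348;  -75647 − 46348 = -121995;  -160705 − 121995 = -282700
-3504 − 480 = -3984;  -14694 − 3984 = -18678;  -46348 − 18678 = -65026;  -121995 − 65026 = -187021;  -282700 − 187021 = -469721
-3984 − 480 = -4464;  -18678 − 4464 = -23142;  -65026 − 23142 = -88168;  -187021 − 88168 = -275189;  -469721 − 275189 = -744910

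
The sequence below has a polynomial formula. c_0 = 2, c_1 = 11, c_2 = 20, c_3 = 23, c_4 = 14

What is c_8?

-262

D1: 9 , 9 , 3 , -9
D2: 0 , -6 , -12
D3: -6 , -6
Third differences constant at -6.
-12 − 6 = -18;  -9 − 18 = -27;  14 − 27 = -13
-18 − 6 = -24;  -27 − 24 = -51;  -13 − 51 = -64
-24 − 6 = -30;  -51 − 30 = -81;  -64 − 81 = -145
-30 − 6 = -36;  -81 − 36 = -117;  -145 − 117 = -262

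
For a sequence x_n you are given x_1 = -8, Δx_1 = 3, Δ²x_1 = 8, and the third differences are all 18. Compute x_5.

Build the table forward from the leading diagonal:
Third differences: 18, 18, 18, 18, 18
Second differences: 8, 26, 44, 62, 80
First differences: 3, 11, 37, 81, 143
x: -8, -5, 6, 43, 124

124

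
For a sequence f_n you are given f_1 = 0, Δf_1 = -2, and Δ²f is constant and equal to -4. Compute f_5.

-32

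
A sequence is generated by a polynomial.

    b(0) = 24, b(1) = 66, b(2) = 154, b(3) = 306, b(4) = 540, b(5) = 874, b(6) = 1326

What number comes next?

D1: 42, 88, 152, 234, 334, 452
D2: 46, 64, 82, 100, 118
D3: 18, 18, 18, 18
Constant third difference = 18, so extend:
118 + 18 = 136;  452 + 136 = 588;  1326 + 588 = 1914

1914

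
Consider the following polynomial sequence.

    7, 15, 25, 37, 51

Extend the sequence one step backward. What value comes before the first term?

1

First differences: 8  10  12  14
Second differences: 2  2  2
The second differences are constant at 2.
Work back: 8 − 2 = 6;  7 − 6 = 1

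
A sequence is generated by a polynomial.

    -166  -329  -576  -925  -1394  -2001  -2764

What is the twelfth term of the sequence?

First differences: -163, -247, -349, -469, -607, -763
Second differences: -84, -102, -120, -138, -156
Third differences: -18, -18, -18, -18
Third differences constant at -18.
-156 − 18 = -174;  -763 − 174 = -937;  -2764 − 937 = -3701
-174 − 18 = -192;  -937 − 192 = -1129;  -3701 − 1129 = -4830
-192 − 18 = -210;  -1129 − 210 = -1339;  -4830 − 1339 = -6169
-210 − 18 = -228;  -1339 − 228 = -1567;  -6169 − 1567 = -7736
-228 − 18 = -246;  -1567 − 246 = -1813;  -7736 − 1813 = -9549

-9549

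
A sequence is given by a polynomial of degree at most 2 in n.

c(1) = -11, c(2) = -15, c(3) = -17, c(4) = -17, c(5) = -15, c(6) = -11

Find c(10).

25

First differences: -4  -2  0  2  4
Second differences: 2  2  2  2
The second differences are constant (2).
4 + 2 = 6;  -11 + 6 = -5
6 + 2 = 8;  -5 + 8 = 3
8 + 2 = 10;  3 + 10 = 13
10 + 2 = 12;  13 + 12 = 25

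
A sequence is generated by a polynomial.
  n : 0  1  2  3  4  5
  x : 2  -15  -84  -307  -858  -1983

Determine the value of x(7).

D1: -17  -69  -223  -551  -1125
D2: -52  -154  -328  -574
D3: -102  -174  -246
D4: -72  -72
The fourth differences are constant (-72).
-246 − 72 = -318;  -574 − 318 = -892;  -1125 − 892 = -2017;  -1983 − 2017 = -4000
-318 − 72 = -390;  -892 − 390 = -1282;  -2017 − 1282 = -3299;  -4000 − 3299 = -7299

-7299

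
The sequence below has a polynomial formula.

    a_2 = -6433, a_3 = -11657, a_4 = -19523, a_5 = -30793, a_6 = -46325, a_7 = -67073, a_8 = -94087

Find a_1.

-3185

First differences: -5224, -7866, -11270, -15532, -20748, -27014
Second differences: -2642, -3404, -4262, -5216, -6266
Third differences: -762, -858, -954, -1050
Fourth differences: -96, -96, -96
The fourth differences are constant at -96.
Work back: -762 + 96 = -666;  -2642 + 666 = -1976;  -5224 + 1976 = -3248;  -6433 + 3248 = -3185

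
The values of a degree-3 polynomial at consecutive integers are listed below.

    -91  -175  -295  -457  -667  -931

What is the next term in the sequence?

Δ: -84, -120, -162, -210, -264
Δ²: -36, -42, -48, -54
Δ³: -6, -6, -6
Constant third difference = -6, so extend:
-54 − 6 = -60;  -264 − 60 = -324;  -931 − 324 = -1255

-1255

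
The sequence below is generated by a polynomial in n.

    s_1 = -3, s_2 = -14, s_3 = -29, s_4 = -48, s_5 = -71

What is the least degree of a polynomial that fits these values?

First differences: -11, -15, -19, -23
Second differences: -4, -4, -4
The second differences are constant, so the polynomial has degree 2.

2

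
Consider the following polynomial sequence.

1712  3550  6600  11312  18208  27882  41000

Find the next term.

58300

1838, 3050, 4712, 6896, 9674, 13118
1212, 1662, 2184, 2778, 3444
450, 522, 594, 666
72, 72, 72
Constant fourth difference = 72, so extend:
666 + 72 = 738;  3444 + 738 = 4182;  13118 + 4182 = 17300;  41000 + 17300 = 58300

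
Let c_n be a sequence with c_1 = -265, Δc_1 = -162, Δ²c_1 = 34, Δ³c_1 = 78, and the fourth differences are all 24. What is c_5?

-373

Build the table forward from the leading diagonal:
D4: 24, 24, 24, 24, 24
D3: 78, 102, 126, 150, 174
D2: 34, 112, 214, 340, 490
D1: -162, -128, -16, 198, 538
c: -265, -427, -555, -571, -373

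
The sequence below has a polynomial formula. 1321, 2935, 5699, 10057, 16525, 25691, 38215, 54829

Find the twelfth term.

179345

D1: 1614, 2764, 4358, 6468, 9166, 12524, 16614
D2: 1150, 1594, 2110, 2698, 3358, 4090
D3: 444, 516, 588, 660, 732
D4: 72, 72, 72, 72
Constant fourth difference = 72, so extend:
732 + 72 = 804;  4090 + 804 = 4894;  16614 + 4894 = 21508;  54829 + 21508 = 76337
804 + 72 = 876;  4894 + 876 = 5770;  21508 + 5770 = 27278;  76337 + 27278 = 103615
876 + 72 = 948;  5770 + 948 = 6718;  27278 + 6718 = 33996;  103615 + 33996 = 137611
948 + 72 = 1020;  6718 + 1020 = 7738;  33996 + 7738 = 41734;  137611 + 41734 = 179345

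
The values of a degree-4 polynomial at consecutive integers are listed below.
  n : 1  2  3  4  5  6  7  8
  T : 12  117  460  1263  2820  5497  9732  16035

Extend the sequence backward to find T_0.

First differences: 105  343  803  1557  2677  4235  6303
Second differences: 238  460  754  1120  1558  2068
Third differences: 222  294  366  438  510
Fourth differences: 72  72  72  72
The fourth differences are constant at 72.
Work back: 222 − 72 = 150;  238 − 150 = 88;  105 − 88 = 17;  12 − 17 = -5

-5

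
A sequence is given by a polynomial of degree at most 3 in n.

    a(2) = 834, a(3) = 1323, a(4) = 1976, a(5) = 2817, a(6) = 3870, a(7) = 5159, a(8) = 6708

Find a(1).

Δ: 489, 653, 841, 1053, 1289, 1549
Δ²: 164, 188, 212, 236, 260
Δ³: 24, 24, 24, 24
The third differences are constant at 24.
Work back: 164 − 24 = 140;  489 − 140 = 349;  834 − 349 = 485

485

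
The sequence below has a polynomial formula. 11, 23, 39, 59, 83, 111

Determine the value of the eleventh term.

311

12, 16, 20, 24, 28
4, 4, 4, 4
Constant second difference = 4, so extend:
28 + 4 = 32;  111 + 32 = 143
32 + 4 = 36;  143 + 36 = 179
36 + 4 = 40;  179 + 40 = 219
40 + 4 = 44;  219 + 44 = 263
44 + 4 = 48;  263 + 48 = 311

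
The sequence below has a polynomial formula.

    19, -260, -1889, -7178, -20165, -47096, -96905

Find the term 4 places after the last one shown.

-824561

First differences: -279  -1629  -5289  -12987  -26931  -49809
Second differences: -1350  -3660  -7698  -13944  -22878
Third differences: -2310  -4038  -6246  -8934
Fourth differences: -1728  -2208  -2688
Fifth differences: -480  -480
Fifth differences constant at -480.
-2688 − 480 = -3168;  -8934 − 3168 = -12102;  -22878 − 12102 = -34980;  -49809 − 34980 = -84789;  -96905 − 84789 = -181694
-3168 − 480 = -3648;  -12102 − 3648 = -15750;  -34980 − 15750 = -50730;  -84789 − 50730 = -135519;  -181694 − 135519 = -317213
-3648 − 480 = -4128;  -15750 − 4128 = -19878;  -50730 − 19878 = -70608;  -135519 − 70608 = -206127;  -317213 − 206127 = -523340
-4128 − 480 = -4608;  -19878 − 4608 = -24486;  -70608 − 24486 = -95094;  -206127 − 95094 = -301221;  -523340 − 301221 = -824561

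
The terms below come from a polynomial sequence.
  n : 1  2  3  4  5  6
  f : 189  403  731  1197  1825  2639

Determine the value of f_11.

214, 328, 466, 628, 814
114, 138, 162, 186
24, 24, 24
Third differences constant at 24.
186 + 24 = 210;  814 + 210 = 1024;  2639 + 1024 = 3663
210 + 24 = 234;  1024 + 234 = 1258;  3663 + 1258 = 4921
234 + 24 = 258;  1258 + 258 = 1516;  4921 + 1516 = 6437
258 + 24 = 282;  1516 + 282 = 1798;  6437 + 1798 = 8235
282 + 24 = 306;  1798 + 306 = 2104;  8235 + 2104 = 10339

10339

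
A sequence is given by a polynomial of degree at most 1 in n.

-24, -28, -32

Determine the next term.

First differences: -4, -4
First differences constant at -4.
-32 − 4 = -36

-36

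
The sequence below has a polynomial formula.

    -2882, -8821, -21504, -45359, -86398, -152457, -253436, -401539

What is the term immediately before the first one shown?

-5939  -12683  -23855  -41039  -66059  -100979  -148103
-6744  -11172  -17184  -25020  -34920  -47124
-4428  -6012  -7836  -9900  -12204
-1584  -1824  -2064  -2304
-240  -240  -240
The fifth differences are constant at -240.
Work back: -1584 + 240 = -1344;  -4428 + 1344 = -3084;  -6744 + 3084 = -3660;  -5939 + 3660 = -2279;  -2882 + 2279 = -603

-603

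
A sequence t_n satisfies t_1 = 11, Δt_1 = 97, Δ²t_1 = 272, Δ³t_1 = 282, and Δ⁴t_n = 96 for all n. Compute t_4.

1400

Build the table forward from the leading diagonal:
Δ⁴: 96, 96, 96, 96
Δ³: 282, 378, 474, 570
Δ²: 272, 554, 932, 1406
Δ: 97, 369, 923, 1855
t: 11, 108, 477, 1400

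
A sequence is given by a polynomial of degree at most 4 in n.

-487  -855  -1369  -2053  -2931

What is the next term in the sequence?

D1: -368, -514, -684, -878
D2: -146, -170, -194
D3: -24, -24
The third differences are constant (-24).
-194 − 24 = -218;  -878 − 218 = -1096;  -2931 − 1096 = -4027

-4027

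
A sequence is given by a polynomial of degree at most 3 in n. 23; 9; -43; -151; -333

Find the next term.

Δ: -14  -52  -108  -182
Δ²: -38  -56  -74
Δ³: -18  -18
Third differences constant at -18.
-74 − 18 = -92;  -182 − 92 = -274;  -333 − 274 = -607

-607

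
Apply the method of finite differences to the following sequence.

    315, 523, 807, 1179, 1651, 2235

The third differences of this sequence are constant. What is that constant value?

First differences: 208, 284, 372, 472, 584
Second differences: 76, 88, 100, 112
Third differences: 12, 12, 12

12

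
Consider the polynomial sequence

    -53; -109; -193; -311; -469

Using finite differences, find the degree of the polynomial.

Δ: -56, -84, -118, -158
Δ²: -28, -34, -40
Δ³: -6, -6
The third differences are constant, so the polynomial has degree 3.

3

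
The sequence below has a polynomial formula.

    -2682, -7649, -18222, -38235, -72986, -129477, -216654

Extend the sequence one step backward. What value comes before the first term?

-711

D1: -4967, -10573, -20013, -34751, -56491, -87177
D2: -5606, -9440, -14738, -21740, -30686
D3: -3834, -5298, -7002, -8946
D4: -1464, -1704, -1944
D5: -240, -240
The fifth differences are constant at -240.
Work back: -1464 + 240 = -1224;  -3834 + 1224 = -2610;  -5606 + 2610 = -2996;  -4967 + 2996 = -1971;  -2682 + 1971 = -711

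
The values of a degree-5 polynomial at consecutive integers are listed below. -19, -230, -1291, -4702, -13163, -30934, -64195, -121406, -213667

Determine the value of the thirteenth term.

-211 , -1061 , -3411 , -8461 , -17771 , -33261 , -57211 , -92261
-850 , -2350 , -5050 , -9310 , -15490 , -23950 , -35050
-1500 , -2700 , -4260 , -6180 , -8460 , -11100
-1200 , -1560 , -1920 , -2280 , -2640
-360 , -360 , -360 , -360
Fifth differences constant at -360.
-2640 − 360 = -3000;  -11100 − 3000 = -14100;  -35050 − 14100 = -49150;  -92261 − 49150 = -141411;  -213667 − 141411 = -355078
-3000 − 360 = -3360;  -14100 − 3360 = -17460;  -49150 − 17460 = -66610;  -141411 − 66610 = -208021;  -355078 − 208021 = -563099
-3360 − 360 = -3720;  -17460 − 3720 = -21180;  -66610 − 21180 = -87790;  -208021 − 87790 = -295811;  -563099 − 295811 = -858910
-3720 − 360 = -4080;  -21180 − 4080 = -25260;  -87790 − 25260 = -113050;  -295811 − 113050 = -408861;  -858910 − 408861 = -1267771

-1267771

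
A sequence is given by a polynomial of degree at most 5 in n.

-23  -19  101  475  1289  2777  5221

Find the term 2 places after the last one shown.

14345

First differences: 4, 120, 374, 814, 1488, 2444
Second differences: 116, 254, 440, 674, 956
Third differences: 138, 186, 234, 282
Fourth differences: 48, 48, 48
Fourth differences constant at 48.
282 + 48 = 330;  956 + 330 = 1286;  2444 + 1286 = 3730;  5221 + 3730 = 8951
330 + 48 = 378;  1286 + 378 = 1664;  3730 + 1664 = 5394;  8951 + 5394 = 14345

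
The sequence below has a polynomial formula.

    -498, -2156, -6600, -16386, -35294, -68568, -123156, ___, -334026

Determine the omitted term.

-207950

Using the first 7 terms:
Δ: -1658, -4444, -9786, -18908, -33274, -54588
Δ²: -2786, -5342, -9122, -14366, -21314
Δ³: -2556, -3780, -5244, -6948
Δ⁴: -1224, -1464, -1704
Δ⁵: -240, -240
Constant fifth difference = -240.
Extend forward: -1704 − 240 = -1944;  -6948 − 1944 = -8892;  -21314 − 8892 = -30206;  -54588 − 30206 = -84794;  -123156 − 84794 = -207950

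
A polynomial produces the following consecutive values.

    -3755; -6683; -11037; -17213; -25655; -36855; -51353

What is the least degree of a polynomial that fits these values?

Δ: -2928, -4354, -6176, -8442, -11200, -14498
Δ²: -1426, -1822, -2266, -2758, -3298
Δ³: -396, -444, -492, -540
Δ⁴: -48, -48, -48
The fourth differences are constant, so the polynomial has degree 4.

4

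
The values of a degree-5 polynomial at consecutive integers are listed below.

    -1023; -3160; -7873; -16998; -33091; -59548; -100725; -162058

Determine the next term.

-250183

-2137 , -4713 , -9125 , -16093 , -26457 , -41177 , -61333
-2576 , -4412 , -6968 , -10364 , -14720 , -20156
-1836 , -2556 , -3396 , -4356 , -5436
-720 , -840 , -960 , -1080
-120 , -120 , -120
Constant fifth difference = -120, so extend:
-1080 − 120 = -1200;  -5436 − 1200 = -6636;  -20156 − 6636 = -26792;  -61333 − 26792 = -88125;  -162058 − 88125 = -250183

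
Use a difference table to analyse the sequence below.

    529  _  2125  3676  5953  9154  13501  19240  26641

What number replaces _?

Using the last 7 terms:
1551  2277  3201  4347  5739  7401
726  924  1146  1392  1662
198  222  246  270
24  24  24
Constant fourth difference = 24.
Extend backward: 198 − 24 = 174;  726 − 174 = 552;  1551 − 552 = 999;  2125 − 999 = 1126

1126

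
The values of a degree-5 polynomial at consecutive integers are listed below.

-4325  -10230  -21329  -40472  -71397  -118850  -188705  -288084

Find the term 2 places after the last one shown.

-5905  -11099  -19143  -30925  -47453  -69855  -99379
-5194  -8044  -11782  -16528  -22402  -29524
-2850  -3738  -4746  -5874  -7122
-888  -1008  -1128  -1248
-120  -120  -120
Fifth differences constant at -120.
-1248 − 120 = -1368;  -7122 − 1368 = -8490;  -29524 − 8490 = -38014;  -99379 − 38014 = -137393;  -288084 − 137393 = -425477
-1368 − 120 = -1488;  -8490 − 1488 = -9978;  -38014 − 9978 = -47992;  -137393 − 47992 = -185385;  -425477 − 185385 = -610862

-610862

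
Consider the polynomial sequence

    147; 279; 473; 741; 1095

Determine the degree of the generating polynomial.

Δ: 132, 194, 268, 354
Δ²: 62, 74, 86
Δ³: 12, 12
The third differences are constant, so the polynomial has degree 3.

3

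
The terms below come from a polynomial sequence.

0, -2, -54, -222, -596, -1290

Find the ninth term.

-2 , -52 , -168 , -374 , -694
-50 , -116 , -206 , -320
-66 , -90 , -114
-24 , -24
The fourth differences are constant (-24).
-114 − 24 = -138;  -320 − 138 = -458;  -694 − 458 = -1152;  -1290 − 1152 = -2442
-138 − 24 = -162;  -458 − 162 = -620;  -1152 − 620 = -1772;  -2442 − 1772 = -4214
-162 − 24 = -186;  -620 − 186 = -806;  -1772 − 806 = -2578;  -4214 − 2578 = -6792

-6792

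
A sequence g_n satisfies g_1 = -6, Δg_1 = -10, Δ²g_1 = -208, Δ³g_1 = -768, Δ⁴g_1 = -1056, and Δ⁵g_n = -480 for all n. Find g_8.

Build the table forward from the leading diagonal:
Fifth differences: -480  -480  -480  -480  -480  -480  -480  -480
Fourth differences: -1056  -1536  -2016  -2496  -2976  -3456  -3936  -4416
Third differences: -768  -1824  -3360  -5376  -7872  -10848  -14304  -18240
Second differences: -208  -976  -2800  -6160  -11536  -19408  -30256  -44560
First differences: -10  -218  -1194  -3994  -10154  -21690  -41098  -71354
g: -6  -16  -234  -1428  -5422  -15576  -37266  -78364

-78364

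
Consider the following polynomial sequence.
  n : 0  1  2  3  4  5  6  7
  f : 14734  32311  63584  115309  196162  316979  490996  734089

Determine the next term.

1065014

First differences: 17577 , 31273 , 51725 , 80853 , 120817 , 174017 , 243093
Second differences: 13696 , 20452 , 29128 , 39964 , 53200 , 69076
Third differences: 6756 , 8676 , 10836 , 13236 , 15876
Fourth differences: 1920 , 2160 , 2400 , 2640
Fifth differences: 240 , 240 , 240
Constant fifth difference = 240, so extend:
2640 + 240 = 2880;  15876 + 2880 = 18756;  69076 + 18756 = 87832;  243093 + 87832 = 330925;  734089 + 330925 = 1065014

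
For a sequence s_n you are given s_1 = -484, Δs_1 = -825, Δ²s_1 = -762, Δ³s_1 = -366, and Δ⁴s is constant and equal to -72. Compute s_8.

Build the table forward from the leading diagonal:
Δ⁴: -72  -72  -72  -72  -72  -72  -72  -72
Δ³: -366  -438  -510  -582  -654  -726  -798  -870
Δ²: -762  -1128  -1566  -2076  -2658  -3312  -4038  -4836
Δ: -825  -1587  -2715  -4281  -6357  -9015  -12327  -16365
s: -484  -1309  -2896  -5611  -9892  -16249  -25264  -37591

-37591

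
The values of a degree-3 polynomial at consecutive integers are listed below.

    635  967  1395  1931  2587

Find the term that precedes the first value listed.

First differences: 332, 428, 536, 656
Second differences: 96, 108, 120
Third differences: 12, 12
The third differences are constant at 12.
Work back: 96 − 12 = 84;  332 − 84 = 248;  635 − 248 = 387

387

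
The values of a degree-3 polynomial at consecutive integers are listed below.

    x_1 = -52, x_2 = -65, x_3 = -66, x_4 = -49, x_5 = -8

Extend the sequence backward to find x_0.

-33

First differences: -13, -1, 17, 41
Second differences: 12, 18, 24
Third differences: 6, 6
The third differences are constant at 6.
Work back: 12 − 6 = 6;  -13 − 6 = -19;  -52 + 19 = -33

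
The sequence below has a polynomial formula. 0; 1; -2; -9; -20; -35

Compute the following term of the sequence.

-54

Δ: 1, -3, -7, -11, -15
Δ²: -4, -4, -4, -4
Constant second difference = -4, so extend:
-15 − 4 = -19;  -35 − 19 = -54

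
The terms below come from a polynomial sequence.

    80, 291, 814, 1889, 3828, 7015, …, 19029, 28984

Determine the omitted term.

11906

Using the first 6 terms:
Δ: 211  523  1075  1939  3187
Δ²: 312  552  864  1248
Δ³: 240  312  384
Δ⁴: 72  72
Constant fourth difference = 72.
Extend forward: 384 + 72 = 456;  1248 + 456 = 1704;  3187 + 1704 = 4891;  7015 + 4891 = 11906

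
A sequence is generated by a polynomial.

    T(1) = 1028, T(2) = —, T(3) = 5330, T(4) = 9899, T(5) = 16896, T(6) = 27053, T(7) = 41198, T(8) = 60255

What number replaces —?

Using the last 6 terms:
Δ: 4569  6997  10157  14145  19057
Δ²: 2428  3160  3988  4912
Δ³: 732  828  924
Δ⁴: 96  96
Constant fourth difference = 96.
Extend backward: 732 − 96 = 636;  2428 − 636 = 1792;  4569 − 1792 = 2777;  5330 − 2777 = 2553

2553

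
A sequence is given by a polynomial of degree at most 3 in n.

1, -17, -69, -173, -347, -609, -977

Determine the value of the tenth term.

First differences: -18, -52, -104, -174, -262, -368
Second differences: -34, -52, -70, -88, -106
Third differences: -18, -18, -18, -18
The third differences are constant (-18).
-106 − 18 = -124;  -368 − 124 = -492;  -977 − 492 = -1469
-124 − 18 = -142;  -492 − 142 = -634;  -1469 − 634 = -2103
-142 − 18 = -160;  -634 − 160 = -794;  -2103 − 794 = -2897

-2897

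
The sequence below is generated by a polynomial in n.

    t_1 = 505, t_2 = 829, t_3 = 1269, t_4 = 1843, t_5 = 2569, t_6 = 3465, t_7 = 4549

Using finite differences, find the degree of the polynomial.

D1: 324, 440, 574, 726, 896, 1084
D2: 116, 134, 152, 170, 188
D3: 18, 18, 18, 18
The third differences are constant, so the polynomial has degree 3.

3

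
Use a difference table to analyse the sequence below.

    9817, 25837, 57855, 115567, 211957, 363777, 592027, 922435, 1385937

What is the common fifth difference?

480

First differences: 16020, 32018, 57712, 96390, 151820, 228250, 330408, 463502
Second differences: 15998, 25694, 38678, 55430, 76430, 102158, 133094
Third differences: 9696, 12984, 16752, 21000, 25728, 30936
Fourth differences: 3288, 3768, 4248, 4728, 5208
Fifth differences: 480, 480, 480, 480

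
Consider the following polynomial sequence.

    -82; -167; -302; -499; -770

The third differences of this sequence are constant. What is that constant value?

-12

Δ: -85, -135, -197, -271
Δ²: -50, -62, -74
Δ³: -12, -12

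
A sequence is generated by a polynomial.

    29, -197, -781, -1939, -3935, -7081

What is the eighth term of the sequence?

D1: -226  -584  -1158  -1996  -3146
D2: -358  -574  -838  -1150
D3: -216  -264  -312
D4: -48  -48
The fourth differences are constant (-48).
-312 − 48 = -360;  -1150 − 360 = -1510;  -3146 − 1510 = -4656;  -7081 − 4656 = -11737
-360 − 48 = -408;  -1510 − 408 = -1918;  -4656 − 1918 = -6574;  -11737 − 6574 = -18311

-18311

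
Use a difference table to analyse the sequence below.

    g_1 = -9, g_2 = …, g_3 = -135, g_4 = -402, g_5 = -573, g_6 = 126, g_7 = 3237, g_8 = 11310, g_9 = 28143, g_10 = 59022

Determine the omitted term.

Using the last 8 terms:
D1: -267  -171  699  3111  8073  16833  30879
D2: 96  870  2412  4962  8760  14046
D3: 774  1542  2550  3798  5286
D4: 768  1008  1248  1488
D5: 240  240  240
Constant fifth difference = 240.
Extend backward: 768 − 240 = 528;  774 − 528 = 246;  96 − 246 = -150;  -267 + 150 = -117;  -135 + 117 = -18

-18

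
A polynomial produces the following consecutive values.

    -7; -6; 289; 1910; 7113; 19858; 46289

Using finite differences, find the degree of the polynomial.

5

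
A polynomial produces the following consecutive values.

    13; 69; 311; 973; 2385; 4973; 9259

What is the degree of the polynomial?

Δ: 56, 242, 662, 1412, 2588, 4286
Δ²: 186, 420, 750, 1176, 1698
Δ³: 234, 330, 426, 522
Δ⁴: 96, 96, 96
The fourth differences are constant, so the polynomial has degree 4.

4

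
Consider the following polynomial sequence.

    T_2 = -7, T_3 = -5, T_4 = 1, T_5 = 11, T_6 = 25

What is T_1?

-5

2, 6, 10, 14
4, 4, 4
The second differences are constant at 4.
Work back: 2 − 4 = -2;  -7 + 2 = -5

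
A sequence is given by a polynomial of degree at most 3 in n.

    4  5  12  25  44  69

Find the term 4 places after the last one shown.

229

First differences: 1  7  13  19  25
Second differences: 6  6  6  6
Constant second difference = 6, so extend:
25 + 6 = 31;  69 + 31 = 100
31 + 6 = 37;  100 + 37 = 137
37 + 6 = 43;  137 + 43 = 180
43 + 6 = 49;  180 + 49 = 229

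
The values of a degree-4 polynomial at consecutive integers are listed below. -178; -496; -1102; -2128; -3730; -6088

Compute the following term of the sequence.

D1: -318, -606, -1026, -1602, -2358
D2: -288, -420, -576, -756
D3: -132, -156, -180
D4: -24, -24
Fourth differences constant at -24.
-180 − 24 = -204;  -756 − 204 = -960;  -2358 − 960 = -3318;  -6088 − 3318 = -9406

-9406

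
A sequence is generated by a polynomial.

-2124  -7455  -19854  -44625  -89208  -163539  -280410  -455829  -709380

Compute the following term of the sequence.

-1064583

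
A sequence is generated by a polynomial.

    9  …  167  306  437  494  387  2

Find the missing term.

62

Using the last 6 terms:
Δ: 139  131  57  -107  -385
Δ²: -8  -74  -164  -278
Δ³: -66  -90  -114
Δ⁴: -24  -24
Constant fourth difference = -24.
Extend backward: -66 + 24 = -42;  -8 + 42 = 34;  139 − 34 = 105;  167 − 105 = 62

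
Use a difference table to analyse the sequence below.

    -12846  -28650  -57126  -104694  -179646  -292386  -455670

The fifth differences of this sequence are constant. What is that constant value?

-240

D1: -15804, -28476, -47568, -74952, -112740, -163284
D2: -12672, -19092, -27384, -37788, -50544
D3: -6420, -8292, -10404, -12756
D4: -1872, -2112, -2352
D5: -240, -240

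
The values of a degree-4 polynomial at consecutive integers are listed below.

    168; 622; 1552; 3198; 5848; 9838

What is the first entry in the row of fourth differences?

First differences: 454, 930, 1646, 2650, 3990
Second differences: 476, 716, 1004, 1340
Third differences: 240, 288, 336
Fourth differences: 48, 48

48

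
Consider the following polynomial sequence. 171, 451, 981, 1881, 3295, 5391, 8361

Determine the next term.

12421

First differences: 280  530  900  1414  2096  2970
Second differences: 250  370  514  682  874
Third differences: 120  144  168  192
Fourth differences: 24  24  24
The fourth differences are constant (24).
192 + 24 = 216;  874 + 216 = 1090;  2970 + 1090 = 4060;  8361 + 4060 = 12421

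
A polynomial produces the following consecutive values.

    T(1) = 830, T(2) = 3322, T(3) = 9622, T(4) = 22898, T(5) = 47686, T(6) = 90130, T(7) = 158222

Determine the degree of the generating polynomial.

Δ: 2492, 6300, 13276, 24788, 42444, 68092
Δ²: 3808, 6976, 11512, 17656, 25648
Δ³: 3168, 4536, 6144, 7992
Δ⁴: 1368, 1608, 1848
Δ⁵: 240, 240
The fifth differences are constant, so the polynomial has degree 5.

5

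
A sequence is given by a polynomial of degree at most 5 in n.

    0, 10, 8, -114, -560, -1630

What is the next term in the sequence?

-3720

10, -2, -122, -446, -1070
-12, -120, -324, -624
-108, -204, -300
-96, -96
Constant fourth difference = -96, so extend:
-300 − 96 = -396;  -624 − 396 = -1020;  -1070 − 1020 = -2090;  -1630 − 2090 = -3720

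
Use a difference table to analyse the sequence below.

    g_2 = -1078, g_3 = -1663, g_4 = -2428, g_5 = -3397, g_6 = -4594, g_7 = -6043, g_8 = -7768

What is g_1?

Δ: -585, -765, -969, -1197, -1449, -1725
Δ²: -180, -204, -228, -252, -276
Δ³: -24, -24, -24, -24
The third differences are constant at -24.
Work back: -180 + 24 = -156;  -585 + 156 = -429;  -1078 + 429 = -649

-649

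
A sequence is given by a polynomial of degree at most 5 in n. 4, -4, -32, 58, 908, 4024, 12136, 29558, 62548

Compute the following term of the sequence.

119668

First differences: -8 , -28 , 90 , 850 , 3116 , 8112 , 17422 , 32990
Second differences: -20 , 118 , 760 , 2266 , 4996 , 9310 , 15568
Third differences: 138 , 642 , 1506 , 2730 , 4314 , 6258
Fourth differences: 504 , 864 , 1224 , 1584 , 1944
Fifth differences: 360 , 360 , 360 , 360
The fifth differences are constant (360).
1944 + 360 = 2304;  6258 + 2304 = 8562;  15568 + 8562 = 24130;  32990 + 24130 = 57120;  62548 + 57120 = 119668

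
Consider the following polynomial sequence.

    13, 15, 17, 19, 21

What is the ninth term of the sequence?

2, 2, 2, 2
Constant first difference = 2, so extend:
21 + 2 = 23
23 + 2 = 25
25 + 2 = 27
27 + 2 = 29

29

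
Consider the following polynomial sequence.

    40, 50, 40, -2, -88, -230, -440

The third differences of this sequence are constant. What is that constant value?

-12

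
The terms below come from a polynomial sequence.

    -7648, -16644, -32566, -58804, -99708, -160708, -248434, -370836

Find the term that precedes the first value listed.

-8996  -15922  -26238  -40904  -61000  -87726  -122402
-6926  -10316  -14666  -20096  -26726  -34676
-3390  -4350  -5430  -6630  -7950
-960  -1080  -1200  -1320
-120  -120  -120
The fifth differences are constant at -120.
Work back: -960 + 120 = -840;  -3390 + 840 = -2550;  -6926 + 2550 = -4376;  -8996 + 4376 = -4620;  -7648 + 4620 = -3028

-3028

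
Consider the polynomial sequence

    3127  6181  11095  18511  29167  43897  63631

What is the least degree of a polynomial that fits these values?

4

First differences: 3054, 4914, 7416, 10656, 14730, 19734
Second differences: 1860, 2502, 3240, 4074, 5004
Third differences: 642, 738, 834, 930
Fourth differences: 96, 96, 96
The fourth differences are constant, so the polynomial has degree 4.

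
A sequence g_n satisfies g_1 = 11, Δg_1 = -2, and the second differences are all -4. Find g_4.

Build the table forward from the leading diagonal:
D2: -4, -4, -4, -4
D1: -2, -6, -10, -14
g: 11, 9, 3, -7

-7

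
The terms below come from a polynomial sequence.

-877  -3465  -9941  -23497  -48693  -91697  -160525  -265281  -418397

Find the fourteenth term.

-2537697

Δ: -2588, -6476, -13556, -25196, -43004, -68828, -104756, -153116
Δ²: -3888, -7080, -11640, -17808, -25824, -35928, -48360
Δ³: -3192, -4560, -6168, -8016, -10104, -12432
Δ⁴: -1368, -1608, -1848, -2088, -2328
Δ⁵: -240, -240, -240, -240
Constant fifth difference = -240, so extend:
-2328 − 240 = -2568;  -12432 − 2568 = -15000;  -48360 − 15000 = -63360;  -153116 − 63360 = -216476;  -418397 − 216476 = -634873
-2568 − 240 = -2808;  -15000 − 2808 = -17808;  -63360 − 17808 = -81168;  -216476 − 81168 = -297644;  -634873 − 297644 = -932517
-2808 − 240 = -3048;  -17808 − 3048 = -20856;  -81168 − 20856 = -102024;  -297644 − 102024 = -399668;  -932517 − 399668 = -1332185
-3048 − 240 = -3288;  -20856 − 3288 = -24144;  -102024 − 24144 = -126168;  -399668 − 126168 = -525836;  -1332185 − 525836 = -1858021
-3288 − 240 = -3528;  -24144 − 3528 = -27672;  -126168 − 27672 = -153840;  -525836 − 153840 = -679676;  -1858021 − 679676 = -2537697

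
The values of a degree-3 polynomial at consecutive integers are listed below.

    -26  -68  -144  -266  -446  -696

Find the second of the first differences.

-76

Δ: -42, -76, -122, -180, -250
Δ²: -34, -46, -58, -70
Δ³: -12, -12, -12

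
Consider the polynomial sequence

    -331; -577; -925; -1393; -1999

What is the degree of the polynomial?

3

D1: -246, -348, -468, -606
D2: -102, -120, -138
D3: -18, -18
The third differences are constant, so the polynomial has degree 3.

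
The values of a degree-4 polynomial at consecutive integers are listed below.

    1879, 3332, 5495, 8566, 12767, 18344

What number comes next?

First differences: 1453  2163  3071  4201  5577
Second differences: 710  908  1130  1376
Third differences: 198  222  246
Fourth differences: 24  24
The fourth differences are constant (24).
246 + 24 = 270;  1376 + 270 = 1646;  5577 + 1646 = 7223;  18344 + 7223 = 25567

25567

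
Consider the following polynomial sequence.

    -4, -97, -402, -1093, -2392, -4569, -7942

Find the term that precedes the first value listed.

3

-93  -305  -691  -1299  -2177  -3373
-212  -386  -608  -878  -1196
-174  -222  -270  -318
-48  -48  -48
The fourth differences are constant at -48.
Work back: -174 + 48 = -126;  -212 + 126 = -86;  -93 + 86 = -7;  -4 + 7 = 3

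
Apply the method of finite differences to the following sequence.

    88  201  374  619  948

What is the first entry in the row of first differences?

Δ: 113, 173, 245, 329
Δ²: 60, 72, 84
Δ³: 12, 12

113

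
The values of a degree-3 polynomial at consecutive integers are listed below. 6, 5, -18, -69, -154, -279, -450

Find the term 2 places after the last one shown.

-954

D1: -1, -23, -51, -85, -125, -171
D2: -22, -28, -34, -40, -46
D3: -6, -6, -6, -6
The third differences are constant (-6).
-46 − 6 = -52;  -171 − 52 = -223;  -450 − 223 = -673
-52 − 6 = -58;  -223 − 58 = -281;  -673 − 281 = -954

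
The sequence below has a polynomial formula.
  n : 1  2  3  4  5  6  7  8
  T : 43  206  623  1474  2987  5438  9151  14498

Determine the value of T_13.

First differences: 163 , 417 , 851 , 1513 , 2451 , 3713 , 5347
Second differences: 254 , 434 , 662 , 938 , 1262 , 1634
Third differences: 180 , 228 , 276 , 324 , 372
Fourth differences: 48 , 48 , 48 , 48
Fourth differences constant at 48.
372 + 48 = 420;  1634 + 420 = 2054;  5347 + 2054 = 7401;  14498 + 7401 = 21899
420 + 48 = 468;  2054 + 468 = 2522;  7401 + 2522 = 9923;  21899 + 9923 = 31822
468 + 48 = 516;  2522 + 516 = 3038;  9923 + 3038 = 12961;  31822 + 12961 = 44783
516 + 48 = 564;  3038 + 564 = 3602;  12961 + 3602 = 16563;  44783 + 16563 = 61346
564 + 48 = 612;  3602 + 612 = 4214;  16563 + 4214 = 20777;  61346 + 20777 = 82123

82123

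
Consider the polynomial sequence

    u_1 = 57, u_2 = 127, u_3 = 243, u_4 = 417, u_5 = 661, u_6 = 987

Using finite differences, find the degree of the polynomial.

3

Δ: 70, 116, 174, 244, 326
Δ²: 46, 58, 70, 82
Δ³: 12, 12, 12
The third differences are constant, so the polynomial has degree 3.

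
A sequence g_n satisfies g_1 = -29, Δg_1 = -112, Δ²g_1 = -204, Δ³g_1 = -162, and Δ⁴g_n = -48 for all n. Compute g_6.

Build the table forward from the leading diagonal:
D4: -48  -48  -48  -48  -48  -48
D3: -162  -210  -258  -306  -354  -402
D2: -204  -366  -576  -834  -1140  -1494
D1: -112  -316  -682  -1258  -2092  -3232
g: -29  -141  -457  -1139  -2397  -4489

-4489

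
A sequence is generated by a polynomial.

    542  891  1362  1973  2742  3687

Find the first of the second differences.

D1: 349, 471, 611, 769, 945
D2: 122, 140, 158, 176
D3: 18, 18, 18

122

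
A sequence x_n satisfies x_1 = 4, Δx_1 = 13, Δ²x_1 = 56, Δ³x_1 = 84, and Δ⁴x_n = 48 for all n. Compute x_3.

Build the table forward from the leading diagonal:
D4: 48, 48, 48
D3: 84, 132, 180
D2: 56, 140, 272
D1: 13, 69, 209
x: 4, 17, 86

86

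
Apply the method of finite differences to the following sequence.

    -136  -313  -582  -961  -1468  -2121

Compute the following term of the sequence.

-2938

First differences: -177, -269, -379, -507, -653
Second differences: -92, -110, -128, -146
Third differences: -18, -18, -18
Constant third difference = -18, so extend:
-146 − 18 = -164;  -653 − 164 = -817;  -2121 − 817 = -2938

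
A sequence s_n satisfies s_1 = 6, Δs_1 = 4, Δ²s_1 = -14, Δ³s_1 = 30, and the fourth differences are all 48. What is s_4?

6

Build the table forward from the leading diagonal:
Δ⁴: 48  48  48  48
Δ³: 30  78  126  174
Δ²: -14  16  94  220
Δ: 4  -10  6  100
s: 6  10  0  6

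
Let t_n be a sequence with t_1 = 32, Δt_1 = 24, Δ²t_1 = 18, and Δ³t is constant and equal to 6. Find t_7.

566

Build the table forward from the leading diagonal:
D3: 6, 6, 6, 6, 6, 6, 6
D2: 18, 24, 30, 36, 42, 48, 54
D1: 24, 42, 66, 96, 132, 174, 222
t: 32, 56, 98, 164, 260, 392, 566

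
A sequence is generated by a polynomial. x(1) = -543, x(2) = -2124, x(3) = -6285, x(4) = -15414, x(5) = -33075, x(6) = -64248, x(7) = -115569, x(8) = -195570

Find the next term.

-314919

-1581, -4161, -9129, -17661, -31173, -51321, -80001
-2580, -4968, -8532, -13512, -20148, -28680
-2388, -3564, -4980, -6636, -8532
-1176, -1416, -1656, -1896
-240, -240, -240
Constant fifth difference = -240, so extend:
-1896 − 240 = -2136;  -8532 − 2136 = -10668;  -28680 − 10668 = -39348;  -80001 − 39348 = -119349;  -195570 − 119349 = -314919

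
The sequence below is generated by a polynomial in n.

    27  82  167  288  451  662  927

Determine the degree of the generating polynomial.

55, 85, 121, 163, 211, 265
30, 36, 42, 48, 54
6, 6, 6, 6
The third differences are constant, so the polynomial has degree 3.

3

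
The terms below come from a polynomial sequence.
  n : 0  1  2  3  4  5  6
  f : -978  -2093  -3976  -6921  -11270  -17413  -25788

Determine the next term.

-36881

-1115, -1883, -2945, -4349, -6143, -8375
-768, -1062, -1404, -1794, -2232
-294, -342, -390, -438
-48, -48, -48
Fourth differences constant at -48.
-438 − 48 = -486;  -2232 − 486 = -2718;  -8375 − 2718 = -11093;  -25788 − 11093 = -36881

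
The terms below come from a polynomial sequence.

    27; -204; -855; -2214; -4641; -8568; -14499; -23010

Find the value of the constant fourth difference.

-72

First differences: -231, -651, -1359, -2427, -3927, -5931, -8511
Second differences: -420, -708, -1068, -1500, -2004, -2580
Third differences: -288, -360, -432, -504, -576
Fourth differences: -72, -72, -72, -72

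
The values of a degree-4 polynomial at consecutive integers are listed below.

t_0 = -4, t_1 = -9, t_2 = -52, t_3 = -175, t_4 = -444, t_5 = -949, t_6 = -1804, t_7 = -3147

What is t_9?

Δ: -5, -43, -123, -269, -505, -855, -1343
Δ²: -38, -80, -146, -236, -350, -488
Δ³: -42, -66, -90, -114, -138
Δ⁴: -24, -24, -24, -24
Constant fourth difference = -24, so extend:
-138 − 24 = -162;  -488 − 162 = -650;  -1343 − 650 = -1993;  -3147 − 1993 = -5140
-162 − 24 = -186;  -650 − 186 = -836;  -1993 − 836 = -2829;  -5140 − 2829 = -7969

-7969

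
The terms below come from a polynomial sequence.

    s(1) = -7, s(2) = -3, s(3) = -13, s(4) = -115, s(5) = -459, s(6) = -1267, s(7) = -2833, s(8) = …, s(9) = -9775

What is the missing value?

Using the first 7 terms:
D1: 4, -10, -102, -344, -808, -1566
D2: -14, -92, -242, -464, -758
D3: -78, -150, -222, -294
D4: -72, -72, -72
Constant fourth difference = -72.
Extend forward: -294 − 72 = -366;  -758 − 366 = -1124;  -1566 − 1124 = -2690;  -2833 − 2690 = -5523

-5523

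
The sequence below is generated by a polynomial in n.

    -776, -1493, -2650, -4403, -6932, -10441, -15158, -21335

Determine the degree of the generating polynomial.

D1: -717, -1157, -1753, -2529, -3509, -4717, -6177
D2: -440, -596, -776, -980, -1208, -1460
D3: -156, -180, -204, -228, -252
D4: -24, -24, -24, -24
The fourth differences are constant, so the polynomial has degree 4.

4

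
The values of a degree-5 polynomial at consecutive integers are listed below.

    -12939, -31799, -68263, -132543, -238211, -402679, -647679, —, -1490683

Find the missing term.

Using the first 7 terms:
D1: -18860  -36464  -64280  -105668  -164468  -245000
D2: -17604  -27816  -41388  -58800  -80532
D3: -10212  -13572  -17412  -21732
D4: -3360  -3840  -4320
D5: -480  -480
Constant fifth difference = -480.
Extend forward: -4320 − 480 = -4800;  -21732 − 4800 = -26532;  -80532 − 26532 = -107064;  -245000 − 107064 = -352064;  -647679 − 352064 = -999743

-999743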